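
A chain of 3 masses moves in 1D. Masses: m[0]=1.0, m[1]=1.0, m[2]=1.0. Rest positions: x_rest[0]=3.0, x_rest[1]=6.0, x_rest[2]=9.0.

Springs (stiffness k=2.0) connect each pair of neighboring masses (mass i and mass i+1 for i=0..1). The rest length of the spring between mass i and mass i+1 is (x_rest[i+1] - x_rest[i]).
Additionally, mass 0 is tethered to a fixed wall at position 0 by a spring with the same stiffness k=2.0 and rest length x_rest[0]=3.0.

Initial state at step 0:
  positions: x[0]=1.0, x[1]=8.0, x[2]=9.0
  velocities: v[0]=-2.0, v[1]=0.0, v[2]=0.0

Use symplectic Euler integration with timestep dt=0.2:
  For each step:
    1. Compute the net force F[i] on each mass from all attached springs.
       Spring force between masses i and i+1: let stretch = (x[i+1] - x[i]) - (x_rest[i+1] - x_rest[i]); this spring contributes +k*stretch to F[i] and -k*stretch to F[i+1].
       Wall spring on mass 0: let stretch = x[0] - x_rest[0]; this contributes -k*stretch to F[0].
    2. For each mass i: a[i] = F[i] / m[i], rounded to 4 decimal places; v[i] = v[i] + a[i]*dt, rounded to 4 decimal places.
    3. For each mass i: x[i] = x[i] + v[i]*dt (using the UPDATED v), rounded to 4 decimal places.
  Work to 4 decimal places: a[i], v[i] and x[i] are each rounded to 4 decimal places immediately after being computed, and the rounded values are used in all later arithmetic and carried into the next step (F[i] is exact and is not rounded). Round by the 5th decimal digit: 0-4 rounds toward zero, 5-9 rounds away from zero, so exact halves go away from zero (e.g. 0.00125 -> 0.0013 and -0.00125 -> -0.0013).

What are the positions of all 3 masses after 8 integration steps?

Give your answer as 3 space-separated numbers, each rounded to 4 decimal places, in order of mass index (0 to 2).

Step 0: x=[1.0000 8.0000 9.0000] v=[-2.0000 0.0000 0.0000]
Step 1: x=[1.0800 7.5200 9.1600] v=[0.4000 -2.4000 0.8000]
Step 2: x=[1.5888 6.6560 9.4288] v=[2.5440 -4.3200 1.3440]
Step 3: x=[2.3759 5.6084 9.7158] v=[3.9354 -5.2378 1.4349]
Step 4: x=[3.2315 4.6308 9.9142] v=[4.2780 -4.8878 0.9919]
Step 5: x=[3.9405 3.9640 9.9299] v=[3.5451 -3.3342 0.0785]
Step 6: x=[4.3362 3.7726 9.7083] v=[1.9783 -0.9572 -1.1079]
Step 7: x=[4.3399 4.1011 9.2519] v=[0.0184 1.6425 -2.2822]
Step 8: x=[3.9773 4.8608 8.6234] v=[-1.8131 3.7983 -3.1425]

Answer: 3.9773 4.8608 8.6234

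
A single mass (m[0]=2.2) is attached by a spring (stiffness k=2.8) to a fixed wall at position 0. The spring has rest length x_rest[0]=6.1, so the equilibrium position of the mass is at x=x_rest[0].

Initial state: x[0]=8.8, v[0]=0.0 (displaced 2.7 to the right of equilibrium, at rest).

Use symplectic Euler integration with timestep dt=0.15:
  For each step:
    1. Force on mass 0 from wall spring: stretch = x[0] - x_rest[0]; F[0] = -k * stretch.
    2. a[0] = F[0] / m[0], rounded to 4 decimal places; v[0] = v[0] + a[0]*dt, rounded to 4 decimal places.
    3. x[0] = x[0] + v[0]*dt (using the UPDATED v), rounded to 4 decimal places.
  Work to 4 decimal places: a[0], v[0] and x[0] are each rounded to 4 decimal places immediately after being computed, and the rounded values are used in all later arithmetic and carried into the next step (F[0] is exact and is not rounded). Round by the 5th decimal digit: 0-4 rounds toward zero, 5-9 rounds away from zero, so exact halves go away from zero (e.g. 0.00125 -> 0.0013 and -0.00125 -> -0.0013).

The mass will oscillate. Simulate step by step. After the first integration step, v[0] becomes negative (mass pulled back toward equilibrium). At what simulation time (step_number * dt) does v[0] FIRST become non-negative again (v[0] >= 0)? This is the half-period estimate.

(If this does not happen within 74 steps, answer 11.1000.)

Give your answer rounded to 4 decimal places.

Answer: 2.8500

Derivation:
Step 0: x=[8.8000] v=[0.0000]
Step 1: x=[8.7227] v=[-0.5155]
Step 2: x=[8.5703] v=[-1.0162]
Step 3: x=[8.3471] v=[-1.4878]
Step 4: x=[8.0596] v=[-1.9168]
Step 5: x=[7.7160] v=[-2.2909]
Step 6: x=[7.3261] v=[-2.5994]
Step 7: x=[6.9011] v=[-2.8335]
Step 8: x=[6.4531] v=[-2.9864]
Step 9: x=[5.9950] v=[-3.0538]
Step 10: x=[5.5399] v=[-3.0338]
Step 11: x=[5.1009] v=[-2.9269]
Step 12: x=[4.6905] v=[-2.7362]
Step 13: x=[4.3204] v=[-2.4671]
Step 14: x=[4.0013] v=[-2.1274]
Step 15: x=[3.7423] v=[-1.7267]
Step 16: x=[3.5508] v=[-1.2766]
Step 17: x=[3.4323] v=[-0.7899]
Step 18: x=[3.3902] v=[-0.2806]
Step 19: x=[3.4257] v=[0.2367]
First v>=0 after going negative at step 19, time=2.8500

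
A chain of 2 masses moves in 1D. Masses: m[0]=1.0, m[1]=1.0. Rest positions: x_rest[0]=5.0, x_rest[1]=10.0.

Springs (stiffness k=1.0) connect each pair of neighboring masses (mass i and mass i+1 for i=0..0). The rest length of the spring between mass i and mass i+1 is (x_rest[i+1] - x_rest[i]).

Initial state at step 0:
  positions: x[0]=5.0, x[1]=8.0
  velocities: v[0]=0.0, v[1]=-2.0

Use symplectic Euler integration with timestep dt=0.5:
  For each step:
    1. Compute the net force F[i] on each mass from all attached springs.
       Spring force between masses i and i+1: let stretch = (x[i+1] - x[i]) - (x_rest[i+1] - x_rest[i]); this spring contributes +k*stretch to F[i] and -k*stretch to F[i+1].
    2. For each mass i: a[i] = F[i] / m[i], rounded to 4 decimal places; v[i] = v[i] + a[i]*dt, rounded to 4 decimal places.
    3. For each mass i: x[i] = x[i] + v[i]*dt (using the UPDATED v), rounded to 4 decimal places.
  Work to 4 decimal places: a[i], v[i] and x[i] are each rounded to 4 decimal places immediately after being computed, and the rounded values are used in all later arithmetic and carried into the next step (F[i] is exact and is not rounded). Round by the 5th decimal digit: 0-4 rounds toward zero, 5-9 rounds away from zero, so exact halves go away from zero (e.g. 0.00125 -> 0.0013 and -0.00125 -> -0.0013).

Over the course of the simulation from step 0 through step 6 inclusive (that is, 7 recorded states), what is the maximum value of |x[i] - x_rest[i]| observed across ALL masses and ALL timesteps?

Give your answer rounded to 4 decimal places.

Answer: 4.7187

Derivation:
Step 0: x=[5.0000 8.0000] v=[0.0000 -2.0000]
Step 1: x=[4.5000 7.5000] v=[-1.0000 -1.0000]
Step 2: x=[3.5000 7.5000] v=[-2.0000 0.0000]
Step 3: x=[2.2500 7.7500] v=[-2.5000 0.5000]
Step 4: x=[1.1250 7.8750] v=[-2.2500 0.2500]
Step 5: x=[0.4375 7.5625] v=[-1.3750 -0.6250]
Step 6: x=[0.2813 6.7188] v=[-0.3125 -1.6875]
Max displacement = 4.7187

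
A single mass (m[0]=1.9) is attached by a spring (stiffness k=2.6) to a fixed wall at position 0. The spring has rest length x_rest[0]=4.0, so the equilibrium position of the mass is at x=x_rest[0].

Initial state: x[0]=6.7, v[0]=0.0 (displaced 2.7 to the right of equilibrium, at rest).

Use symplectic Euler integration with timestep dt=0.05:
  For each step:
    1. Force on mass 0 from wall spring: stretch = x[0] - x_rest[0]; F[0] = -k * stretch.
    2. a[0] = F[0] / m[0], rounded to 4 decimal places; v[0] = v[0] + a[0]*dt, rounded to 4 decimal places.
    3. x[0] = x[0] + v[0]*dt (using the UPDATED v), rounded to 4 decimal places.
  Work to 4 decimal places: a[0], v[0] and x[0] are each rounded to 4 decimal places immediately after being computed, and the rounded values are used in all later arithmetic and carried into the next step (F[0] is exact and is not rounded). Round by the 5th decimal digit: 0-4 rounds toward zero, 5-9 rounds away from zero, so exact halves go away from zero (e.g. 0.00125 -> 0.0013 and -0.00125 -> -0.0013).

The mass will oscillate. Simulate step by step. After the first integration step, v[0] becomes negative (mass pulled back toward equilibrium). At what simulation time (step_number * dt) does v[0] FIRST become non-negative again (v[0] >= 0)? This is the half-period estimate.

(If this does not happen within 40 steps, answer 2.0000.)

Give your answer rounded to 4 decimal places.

Answer: 2.0000

Derivation:
Step 0: x=[6.7000] v=[0.0000]
Step 1: x=[6.6908] v=[-0.1847]
Step 2: x=[6.6724] v=[-0.3688]
Step 3: x=[6.6448] v=[-0.5517]
Step 4: x=[6.6082] v=[-0.7327]
Step 5: x=[6.5626] v=[-0.9112]
Step 6: x=[6.5083] v=[-1.0865]
Step 7: x=[6.4454] v=[-1.2581]
Step 8: x=[6.3741] v=[-1.4254]
Step 9: x=[6.2947] v=[-1.5878]
Step 10: x=[6.2075] v=[-1.7448]
Step 11: x=[6.1127] v=[-1.8958]
Step 12: x=[6.0107] v=[-2.0404]
Step 13: x=[5.9018] v=[-2.1780]
Step 14: x=[5.7864] v=[-2.3081]
Step 15: x=[5.6649] v=[-2.4303]
Step 16: x=[5.5377] v=[-2.5442]
Step 17: x=[5.4052] v=[-2.6494]
Step 18: x=[5.2679] v=[-2.7455]
Step 19: x=[5.1263] v=[-2.8323]
Step 20: x=[4.9808] v=[-2.9094]
Step 21: x=[4.8320] v=[-2.9765]
Step 22: x=[4.6803] v=[-3.0334]
Step 23: x=[4.5263] v=[-3.0799]
Step 24: x=[4.3705] v=[-3.1159]
Step 25: x=[4.2134] v=[-3.1413]
Step 26: x=[4.0556] v=[-3.1559]
Step 27: x=[3.8976] v=[-3.1597]
Step 28: x=[3.7400] v=[-3.1527]
Step 29: x=[3.5833] v=[-3.1349]
Step 30: x=[3.4280] v=[-3.1064]
Step 31: x=[3.2746] v=[-3.0673]
Step 32: x=[3.1237] v=[-3.0177]
Step 33: x=[2.9758] v=[-2.9577]
Step 34: x=[2.8314] v=[-2.8876]
Step 35: x=[2.6910] v=[-2.8076]
Step 36: x=[2.5551] v=[-2.7180]
Step 37: x=[2.4241] v=[-2.6191]
Step 38: x=[2.2985] v=[-2.5113]
Step 39: x=[2.1788] v=[-2.3949]
Step 40: x=[2.0653] v=[-2.2703]
v[0] did not become non-negative within 40 steps; using fallback time=2.0000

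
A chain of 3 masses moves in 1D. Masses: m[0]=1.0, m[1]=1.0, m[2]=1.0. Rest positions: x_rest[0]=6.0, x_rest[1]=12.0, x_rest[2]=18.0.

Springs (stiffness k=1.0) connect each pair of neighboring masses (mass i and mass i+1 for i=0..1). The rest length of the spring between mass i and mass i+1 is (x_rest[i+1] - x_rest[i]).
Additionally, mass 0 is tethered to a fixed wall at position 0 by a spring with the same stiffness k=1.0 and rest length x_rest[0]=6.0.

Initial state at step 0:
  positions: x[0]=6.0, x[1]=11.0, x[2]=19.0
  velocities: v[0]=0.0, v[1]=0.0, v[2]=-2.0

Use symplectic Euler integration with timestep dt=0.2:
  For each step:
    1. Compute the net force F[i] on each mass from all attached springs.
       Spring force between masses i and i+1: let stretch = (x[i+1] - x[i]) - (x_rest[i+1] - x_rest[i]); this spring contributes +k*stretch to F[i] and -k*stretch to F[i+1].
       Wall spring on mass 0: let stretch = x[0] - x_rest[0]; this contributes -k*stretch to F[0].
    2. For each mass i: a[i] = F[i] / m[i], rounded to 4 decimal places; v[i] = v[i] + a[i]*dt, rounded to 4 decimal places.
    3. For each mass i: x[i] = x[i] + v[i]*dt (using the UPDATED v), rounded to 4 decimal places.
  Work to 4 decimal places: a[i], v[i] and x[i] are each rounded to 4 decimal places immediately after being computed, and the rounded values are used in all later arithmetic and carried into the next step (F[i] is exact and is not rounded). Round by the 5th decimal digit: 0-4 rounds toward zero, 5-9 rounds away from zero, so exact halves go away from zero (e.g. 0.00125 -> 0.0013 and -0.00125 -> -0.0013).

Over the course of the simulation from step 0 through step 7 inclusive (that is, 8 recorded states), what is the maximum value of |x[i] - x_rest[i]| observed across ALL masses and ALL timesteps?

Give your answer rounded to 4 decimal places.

Step 0: x=[6.0000 11.0000 19.0000] v=[0.0000 0.0000 -2.0000]
Step 1: x=[5.9600 11.1200 18.5200] v=[-0.2000 0.6000 -2.4000]
Step 2: x=[5.8880 11.3296 17.9840] v=[-0.3600 1.0480 -2.6800]
Step 3: x=[5.7981 11.5877 17.4218] v=[-0.4493 1.2906 -2.8109]
Step 4: x=[5.7079 11.8476 16.8663] v=[-0.4510 1.2995 -2.7777]
Step 5: x=[5.6350 12.0627 16.3500] v=[-0.3646 1.0753 -2.5814]
Step 6: x=[5.5938 12.1921 15.9022] v=[-0.2061 0.6472 -2.2389]
Step 7: x=[5.5928 12.2060 15.5460] v=[-0.0052 0.0696 -1.7809]
Max displacement = 2.4540

Answer: 2.4540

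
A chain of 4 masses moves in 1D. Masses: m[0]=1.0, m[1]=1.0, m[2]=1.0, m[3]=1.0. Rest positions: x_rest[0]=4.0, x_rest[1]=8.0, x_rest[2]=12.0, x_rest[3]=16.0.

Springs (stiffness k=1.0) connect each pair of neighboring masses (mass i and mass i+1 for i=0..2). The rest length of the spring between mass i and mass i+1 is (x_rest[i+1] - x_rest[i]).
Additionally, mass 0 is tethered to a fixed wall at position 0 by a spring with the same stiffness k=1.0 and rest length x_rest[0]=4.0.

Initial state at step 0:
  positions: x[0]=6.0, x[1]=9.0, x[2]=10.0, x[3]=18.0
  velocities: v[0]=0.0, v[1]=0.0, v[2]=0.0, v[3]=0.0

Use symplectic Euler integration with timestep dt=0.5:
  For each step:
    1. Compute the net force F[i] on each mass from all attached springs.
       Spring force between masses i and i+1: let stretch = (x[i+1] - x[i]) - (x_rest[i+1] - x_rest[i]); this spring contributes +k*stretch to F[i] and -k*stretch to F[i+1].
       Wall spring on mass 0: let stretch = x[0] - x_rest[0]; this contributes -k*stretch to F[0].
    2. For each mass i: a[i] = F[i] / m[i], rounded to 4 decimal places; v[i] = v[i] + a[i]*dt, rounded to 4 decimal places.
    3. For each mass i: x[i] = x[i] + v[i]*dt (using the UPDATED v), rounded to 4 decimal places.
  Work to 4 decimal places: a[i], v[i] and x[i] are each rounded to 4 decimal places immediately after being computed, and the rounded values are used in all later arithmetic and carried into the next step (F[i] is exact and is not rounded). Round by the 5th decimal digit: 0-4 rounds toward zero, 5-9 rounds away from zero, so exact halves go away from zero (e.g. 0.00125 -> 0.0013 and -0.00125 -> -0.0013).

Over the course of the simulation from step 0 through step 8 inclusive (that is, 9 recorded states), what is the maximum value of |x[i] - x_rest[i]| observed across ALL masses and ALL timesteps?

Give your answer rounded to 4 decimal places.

Step 0: x=[6.0000 9.0000 10.0000 18.0000] v=[0.0000 0.0000 0.0000 0.0000]
Step 1: x=[5.2500 8.5000 11.7500 17.0000] v=[-1.5000 -1.0000 3.5000 -2.0000]
Step 2: x=[4.0000 8.0000 14.0000 15.6875] v=[-2.5000 -1.0000 4.5000 -2.6250]
Step 3: x=[2.7500 8.0000 15.1719 14.9531] v=[-2.5000 0.0000 2.3438 -1.4688]
Step 4: x=[2.1250 8.4805 14.4961 15.2734] v=[-1.2500 0.9610 -1.3516 0.6406]
Step 5: x=[2.5577 8.8761 12.5107 16.3994] v=[0.8653 0.7911 -3.9708 2.2520]
Step 6: x=[3.9306 8.6007 10.5888 17.5533] v=[2.7457 -0.5508 -3.8438 2.3077]
Step 7: x=[5.4884 7.6548 9.9110 17.9661] v=[3.1155 -1.8918 -1.3556 0.8255]
Step 8: x=[6.2157 6.7314 10.6830 17.3651] v=[1.4545 -1.8469 1.5439 -1.2021]
Max displacement = 3.1719

Answer: 3.1719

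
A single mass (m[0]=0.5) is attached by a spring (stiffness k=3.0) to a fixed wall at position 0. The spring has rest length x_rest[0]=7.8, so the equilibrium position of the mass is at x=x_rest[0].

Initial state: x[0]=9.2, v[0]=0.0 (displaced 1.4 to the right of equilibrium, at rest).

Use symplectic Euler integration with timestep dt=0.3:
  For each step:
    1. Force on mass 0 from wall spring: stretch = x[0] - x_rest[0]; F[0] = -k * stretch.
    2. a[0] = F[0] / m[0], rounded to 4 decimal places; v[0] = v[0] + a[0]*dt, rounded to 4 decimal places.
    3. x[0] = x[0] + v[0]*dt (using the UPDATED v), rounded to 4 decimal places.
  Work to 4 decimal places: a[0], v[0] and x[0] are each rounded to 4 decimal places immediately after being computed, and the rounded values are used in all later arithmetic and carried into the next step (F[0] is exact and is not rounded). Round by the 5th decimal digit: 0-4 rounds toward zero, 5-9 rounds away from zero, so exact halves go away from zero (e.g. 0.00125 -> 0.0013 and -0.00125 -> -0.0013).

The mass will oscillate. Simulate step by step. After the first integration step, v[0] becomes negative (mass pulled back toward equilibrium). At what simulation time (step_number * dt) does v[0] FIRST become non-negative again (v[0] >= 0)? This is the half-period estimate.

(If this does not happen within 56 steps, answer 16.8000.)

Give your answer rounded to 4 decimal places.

Answer: 1.5000

Derivation:
Step 0: x=[9.2000] v=[0.0000]
Step 1: x=[8.4440] v=[-2.5200]
Step 2: x=[7.3402] v=[-3.6792]
Step 3: x=[6.4847] v=[-2.8516]
Step 4: x=[6.3395] v=[-0.4841]
Step 5: x=[6.9829] v=[2.1448]
First v>=0 after going negative at step 5, time=1.5000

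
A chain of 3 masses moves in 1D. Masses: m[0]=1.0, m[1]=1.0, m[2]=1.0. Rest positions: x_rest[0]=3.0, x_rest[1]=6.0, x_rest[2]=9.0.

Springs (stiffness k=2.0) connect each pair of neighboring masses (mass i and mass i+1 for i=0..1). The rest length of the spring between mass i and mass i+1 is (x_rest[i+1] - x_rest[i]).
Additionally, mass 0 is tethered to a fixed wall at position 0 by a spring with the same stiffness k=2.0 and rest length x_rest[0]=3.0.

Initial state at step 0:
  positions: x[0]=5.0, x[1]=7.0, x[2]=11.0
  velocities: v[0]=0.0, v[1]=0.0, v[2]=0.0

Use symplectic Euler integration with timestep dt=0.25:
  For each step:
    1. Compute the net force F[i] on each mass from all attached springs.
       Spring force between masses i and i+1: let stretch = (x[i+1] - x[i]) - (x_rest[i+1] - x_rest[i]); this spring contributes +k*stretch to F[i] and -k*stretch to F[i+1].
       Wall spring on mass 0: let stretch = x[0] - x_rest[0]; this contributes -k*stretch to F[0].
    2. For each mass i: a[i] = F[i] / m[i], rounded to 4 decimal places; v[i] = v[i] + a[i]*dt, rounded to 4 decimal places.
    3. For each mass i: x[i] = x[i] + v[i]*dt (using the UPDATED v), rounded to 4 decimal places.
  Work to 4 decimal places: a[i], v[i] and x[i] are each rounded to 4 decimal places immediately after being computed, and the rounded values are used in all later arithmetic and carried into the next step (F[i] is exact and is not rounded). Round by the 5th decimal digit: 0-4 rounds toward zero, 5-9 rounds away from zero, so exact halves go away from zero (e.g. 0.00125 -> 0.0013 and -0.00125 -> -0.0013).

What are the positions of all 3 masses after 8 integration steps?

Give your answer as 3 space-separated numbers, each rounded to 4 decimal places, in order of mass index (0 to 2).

Answer: 3.3212 5.5898 10.0374

Derivation:
Step 0: x=[5.0000 7.0000 11.0000] v=[0.0000 0.0000 0.0000]
Step 1: x=[4.6250 7.2500 10.8750] v=[-1.5000 1.0000 -0.5000]
Step 2: x=[4.0000 7.6250 10.6719] v=[-2.5000 1.5000 -0.8125]
Step 3: x=[3.3281 7.9278 10.4629] v=[-2.6875 1.2110 -0.8360]
Step 4: x=[2.8152 7.9725 10.3120] v=[-2.0517 0.1787 -0.6036]
Step 5: x=[2.5950 7.6650 10.2437] v=[-0.8807 -1.2302 -0.2734]
Step 6: x=[2.6842 7.0460 10.2280] v=[0.3568 -2.4759 -0.0628]
Step 7: x=[2.9831 6.2796 10.1896] v=[1.1956 -3.0658 -0.1538]
Step 8: x=[3.3212 5.5898 10.0374] v=[1.3523 -2.7591 -0.6088]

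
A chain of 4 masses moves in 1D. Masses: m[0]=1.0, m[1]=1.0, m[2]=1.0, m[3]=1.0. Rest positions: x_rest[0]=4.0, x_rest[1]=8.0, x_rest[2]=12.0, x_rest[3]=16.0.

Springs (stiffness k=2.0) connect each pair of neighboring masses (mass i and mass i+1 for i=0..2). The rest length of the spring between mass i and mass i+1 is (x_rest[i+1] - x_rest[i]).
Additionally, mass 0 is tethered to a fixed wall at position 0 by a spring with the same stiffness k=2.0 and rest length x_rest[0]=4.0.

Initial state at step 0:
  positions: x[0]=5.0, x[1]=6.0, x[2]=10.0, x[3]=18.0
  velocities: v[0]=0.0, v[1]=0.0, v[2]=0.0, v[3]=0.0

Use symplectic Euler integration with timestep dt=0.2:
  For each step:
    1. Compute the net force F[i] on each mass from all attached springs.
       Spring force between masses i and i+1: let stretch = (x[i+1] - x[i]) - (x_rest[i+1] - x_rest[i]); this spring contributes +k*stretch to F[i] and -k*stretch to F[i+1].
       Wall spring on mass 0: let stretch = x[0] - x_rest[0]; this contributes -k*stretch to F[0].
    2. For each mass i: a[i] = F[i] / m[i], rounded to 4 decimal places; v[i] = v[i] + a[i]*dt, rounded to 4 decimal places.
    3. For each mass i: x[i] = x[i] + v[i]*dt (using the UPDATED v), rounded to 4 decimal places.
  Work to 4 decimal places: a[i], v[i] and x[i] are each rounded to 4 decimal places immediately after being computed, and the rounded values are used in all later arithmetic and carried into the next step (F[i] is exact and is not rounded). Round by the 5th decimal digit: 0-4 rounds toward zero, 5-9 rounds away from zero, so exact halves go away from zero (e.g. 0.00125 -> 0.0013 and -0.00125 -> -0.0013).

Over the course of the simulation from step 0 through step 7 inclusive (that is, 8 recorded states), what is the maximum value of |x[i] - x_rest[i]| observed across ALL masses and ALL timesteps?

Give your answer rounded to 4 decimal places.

Answer: 2.1032

Derivation:
Step 0: x=[5.0000 6.0000 10.0000 18.0000] v=[0.0000 0.0000 0.0000 0.0000]
Step 1: x=[4.6800 6.2400 10.3200 17.6800] v=[-1.6000 1.2000 1.6000 -1.6000]
Step 2: x=[4.1104 6.6816 10.9024 17.0912] v=[-2.8480 2.2080 2.9120 -2.9440]
Step 3: x=[3.4177 7.2552 11.6422 16.3273] v=[-3.4637 2.8678 3.6992 -3.8195]
Step 4: x=[2.7585 7.8727 12.4059 15.5086] v=[-3.2958 3.0876 3.8184 -4.0935]
Step 5: x=[2.2878 8.4437 13.0551 14.7617] v=[-2.3535 2.8552 3.2462 -3.7346]
Step 6: x=[2.1265 8.8912 13.4720 14.1983] v=[-0.8063 2.2374 2.0843 -2.8172]
Step 7: x=[2.3363 9.1640 13.5805 13.8968] v=[1.0490 1.3638 0.5425 -1.5077]
Max displacement = 2.1032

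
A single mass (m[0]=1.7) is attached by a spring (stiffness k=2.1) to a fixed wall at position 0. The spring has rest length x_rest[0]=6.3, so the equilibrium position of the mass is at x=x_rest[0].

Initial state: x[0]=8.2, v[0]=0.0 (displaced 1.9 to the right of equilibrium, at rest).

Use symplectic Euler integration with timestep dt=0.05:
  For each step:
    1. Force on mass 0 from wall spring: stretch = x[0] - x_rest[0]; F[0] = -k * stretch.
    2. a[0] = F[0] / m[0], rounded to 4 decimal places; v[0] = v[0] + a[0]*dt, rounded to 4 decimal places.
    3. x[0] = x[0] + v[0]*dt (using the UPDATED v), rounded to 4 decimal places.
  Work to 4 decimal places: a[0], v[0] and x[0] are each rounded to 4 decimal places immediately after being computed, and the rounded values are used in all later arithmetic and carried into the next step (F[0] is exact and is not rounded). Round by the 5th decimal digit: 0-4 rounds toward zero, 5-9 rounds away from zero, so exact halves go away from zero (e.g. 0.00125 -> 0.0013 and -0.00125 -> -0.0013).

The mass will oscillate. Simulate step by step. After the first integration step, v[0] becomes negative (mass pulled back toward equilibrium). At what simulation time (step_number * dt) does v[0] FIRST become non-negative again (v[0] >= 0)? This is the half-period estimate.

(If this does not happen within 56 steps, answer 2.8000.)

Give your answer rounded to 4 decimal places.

Step 0: x=[8.2000] v=[0.0000]
Step 1: x=[8.1941] v=[-0.1174]
Step 2: x=[8.1824] v=[-0.2344]
Step 3: x=[8.1649] v=[-0.3507]
Step 4: x=[8.1416] v=[-0.4659]
Step 5: x=[8.1126] v=[-0.5796]
Step 6: x=[8.0780] v=[-0.6916]
Step 7: x=[8.0379] v=[-0.8014]
Step 8: x=[7.9925] v=[-0.9087]
Step 9: x=[7.9418] v=[-1.0132]
Step 10: x=[7.8861] v=[-1.1146]
Step 11: x=[7.8255] v=[-1.2126]
Step 12: x=[7.7602] v=[-1.3068]
Step 13: x=[7.6904] v=[-1.3970]
Step 14: x=[7.6163] v=[-1.4829]
Step 15: x=[7.5381] v=[-1.5642]
Step 16: x=[7.4561] v=[-1.6407]
Step 17: x=[7.3705] v=[-1.7121]
Step 18: x=[7.2816] v=[-1.7782]
Step 19: x=[7.1897] v=[-1.8388]
Step 20: x=[7.0950] v=[-1.8938]
Step 21: x=[6.9979] v=[-1.9429]
Step 22: x=[6.8986] v=[-1.9860]
Step 23: x=[6.7975] v=[-2.0230]
Step 24: x=[6.6948] v=[-2.0537]
Step 25: x=[6.5909] v=[-2.0781]
Step 26: x=[6.4861] v=[-2.0961]
Step 27: x=[6.3807] v=[-2.1076]
Step 28: x=[6.2751] v=[-2.1126]
Step 29: x=[6.1695] v=[-2.1111]
Step 30: x=[6.0644] v=[-2.1030]
Step 31: x=[5.9600] v=[-2.0885]
Step 32: x=[5.8566] v=[-2.0675]
Step 33: x=[5.7546] v=[-2.0401]
Step 34: x=[5.6543] v=[-2.0064]
Step 35: x=[5.5560] v=[-1.9665]
Step 36: x=[5.4600] v=[-1.9205]
Step 37: x=[5.3666] v=[-1.8686]
Step 38: x=[5.2761] v=[-1.8110]
Step 39: x=[5.1887] v=[-1.7478]
Step 40: x=[5.1047] v=[-1.6792]
Step 41: x=[5.0244] v=[-1.6054]
Step 42: x=[4.9481] v=[-1.5266]
Step 43: x=[4.8759] v=[-1.4431]
Step 44: x=[4.8081] v=[-1.3551]
Step 45: x=[4.7450] v=[-1.2630]
Step 46: x=[4.6867] v=[-1.1670]
Step 47: x=[4.6333] v=[-1.0674]
Step 48: x=[4.5851] v=[-0.9645]
Step 49: x=[4.5422] v=[-0.8586]
Step 50: x=[4.5047] v=[-0.7500]
Step 51: x=[4.4727] v=[-0.6391]
Step 52: x=[4.4464] v=[-0.5262]
Step 53: x=[4.4258] v=[-0.4117]
Step 54: x=[4.4110] v=[-0.2959]
Step 55: x=[4.4020] v=[-0.1792]
Step 56: x=[4.3989] v=[-0.0620]
v[0] did not become non-negative within 56 steps; using fallback time=2.8000

Answer: 2.8000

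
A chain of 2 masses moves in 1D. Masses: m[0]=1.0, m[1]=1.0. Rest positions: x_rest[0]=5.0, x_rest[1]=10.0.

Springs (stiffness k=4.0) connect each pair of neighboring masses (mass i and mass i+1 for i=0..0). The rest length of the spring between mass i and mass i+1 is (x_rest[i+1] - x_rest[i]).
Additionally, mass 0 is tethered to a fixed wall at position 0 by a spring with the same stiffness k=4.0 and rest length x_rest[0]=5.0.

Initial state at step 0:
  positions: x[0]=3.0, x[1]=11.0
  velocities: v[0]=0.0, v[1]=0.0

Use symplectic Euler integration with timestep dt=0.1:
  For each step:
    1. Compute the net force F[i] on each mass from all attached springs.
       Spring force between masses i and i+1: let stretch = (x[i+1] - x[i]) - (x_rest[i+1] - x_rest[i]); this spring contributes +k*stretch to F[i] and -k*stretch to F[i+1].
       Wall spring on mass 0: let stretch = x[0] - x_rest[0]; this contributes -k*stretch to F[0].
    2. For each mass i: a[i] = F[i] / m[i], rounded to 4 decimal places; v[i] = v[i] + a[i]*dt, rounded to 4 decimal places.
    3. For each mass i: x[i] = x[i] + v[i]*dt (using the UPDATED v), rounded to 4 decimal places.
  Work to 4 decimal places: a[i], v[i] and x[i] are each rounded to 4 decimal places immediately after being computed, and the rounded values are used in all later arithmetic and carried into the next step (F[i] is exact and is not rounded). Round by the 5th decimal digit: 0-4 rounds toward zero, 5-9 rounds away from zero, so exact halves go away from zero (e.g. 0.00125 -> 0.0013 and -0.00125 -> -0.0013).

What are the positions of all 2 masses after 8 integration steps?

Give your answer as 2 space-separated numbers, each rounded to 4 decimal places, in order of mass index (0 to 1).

Step 0: x=[3.0000 11.0000] v=[0.0000 0.0000]
Step 1: x=[3.2000 10.8800] v=[2.0000 -1.2000]
Step 2: x=[3.5792 10.6528] v=[3.7920 -2.2720]
Step 3: x=[4.0982 10.3427] v=[5.1898 -3.1014]
Step 4: x=[4.7030 9.9828] v=[6.0483 -3.5992]
Step 5: x=[5.3309 9.6117] v=[6.2790 -3.7111]
Step 6: x=[5.9168 9.2694] v=[5.8590 -3.4234]
Step 7: x=[6.4001 8.9930] v=[4.8333 -2.7644]
Step 8: x=[6.7311 8.8128] v=[3.3104 -1.8016]

Answer: 6.7311 8.8128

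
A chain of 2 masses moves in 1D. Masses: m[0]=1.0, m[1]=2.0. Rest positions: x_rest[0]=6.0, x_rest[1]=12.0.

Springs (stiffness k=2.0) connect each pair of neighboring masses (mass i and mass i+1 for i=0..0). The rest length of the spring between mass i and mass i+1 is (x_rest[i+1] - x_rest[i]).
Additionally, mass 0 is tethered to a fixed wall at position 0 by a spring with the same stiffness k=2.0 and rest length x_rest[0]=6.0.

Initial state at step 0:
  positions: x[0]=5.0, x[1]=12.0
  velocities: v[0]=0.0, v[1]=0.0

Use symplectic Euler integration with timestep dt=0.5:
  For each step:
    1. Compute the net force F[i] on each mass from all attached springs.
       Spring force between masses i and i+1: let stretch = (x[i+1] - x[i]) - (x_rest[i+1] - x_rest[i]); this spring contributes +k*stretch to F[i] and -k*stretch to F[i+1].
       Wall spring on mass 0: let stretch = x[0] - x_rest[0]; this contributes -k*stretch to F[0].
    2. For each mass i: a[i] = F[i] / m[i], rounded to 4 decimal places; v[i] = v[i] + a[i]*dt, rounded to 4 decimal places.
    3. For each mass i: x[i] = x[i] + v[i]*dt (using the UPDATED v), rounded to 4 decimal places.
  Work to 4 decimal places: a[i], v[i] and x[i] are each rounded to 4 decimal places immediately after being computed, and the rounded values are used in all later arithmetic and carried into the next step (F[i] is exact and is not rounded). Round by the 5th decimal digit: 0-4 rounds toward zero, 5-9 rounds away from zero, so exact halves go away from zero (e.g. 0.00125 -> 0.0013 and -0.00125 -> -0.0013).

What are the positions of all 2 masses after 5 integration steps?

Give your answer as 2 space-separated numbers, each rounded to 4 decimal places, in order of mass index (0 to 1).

Answer: 5.0177 12.3489

Derivation:
Step 0: x=[5.0000 12.0000] v=[0.0000 0.0000]
Step 1: x=[6.0000 11.7500] v=[2.0000 -0.5000]
Step 2: x=[6.8750 11.5625] v=[1.7500 -0.3750]
Step 3: x=[6.6563 11.7032] v=[-0.4375 0.2813]
Step 4: x=[5.6329 12.0822] v=[-2.0469 0.7579]
Step 5: x=[5.0177 12.3489] v=[-1.2305 0.5333]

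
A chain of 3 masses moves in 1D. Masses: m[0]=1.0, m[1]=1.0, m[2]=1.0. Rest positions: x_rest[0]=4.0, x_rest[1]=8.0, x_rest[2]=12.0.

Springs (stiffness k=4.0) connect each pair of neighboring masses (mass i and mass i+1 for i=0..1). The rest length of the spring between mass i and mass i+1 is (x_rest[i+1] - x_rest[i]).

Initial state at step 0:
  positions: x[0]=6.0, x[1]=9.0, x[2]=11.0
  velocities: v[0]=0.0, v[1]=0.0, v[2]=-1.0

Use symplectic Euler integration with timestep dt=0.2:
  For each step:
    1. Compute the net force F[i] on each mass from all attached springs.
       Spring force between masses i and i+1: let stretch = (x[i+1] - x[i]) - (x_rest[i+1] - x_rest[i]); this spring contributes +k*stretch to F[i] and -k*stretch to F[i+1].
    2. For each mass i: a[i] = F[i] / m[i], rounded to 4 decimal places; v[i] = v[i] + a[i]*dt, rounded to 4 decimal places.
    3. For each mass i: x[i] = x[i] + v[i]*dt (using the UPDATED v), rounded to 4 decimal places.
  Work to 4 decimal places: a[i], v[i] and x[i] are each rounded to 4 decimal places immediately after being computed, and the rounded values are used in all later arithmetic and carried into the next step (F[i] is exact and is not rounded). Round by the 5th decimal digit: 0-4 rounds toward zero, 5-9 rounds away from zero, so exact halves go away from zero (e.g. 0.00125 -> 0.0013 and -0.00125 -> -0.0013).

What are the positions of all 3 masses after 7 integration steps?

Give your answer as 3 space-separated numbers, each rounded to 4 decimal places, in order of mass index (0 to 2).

Answer: 2.7115 8.2991 13.5892

Derivation:
Step 0: x=[6.0000 9.0000 11.0000] v=[0.0000 0.0000 -1.0000]
Step 1: x=[5.8400 8.8400 11.1200] v=[-0.8000 -0.8000 0.6000]
Step 2: x=[5.5200 8.5648 11.5152] v=[-1.6000 -1.3760 1.9760]
Step 3: x=[5.0472 8.2745 12.0783] v=[-2.3642 -1.4515 2.8157]
Step 4: x=[4.4507 8.0764 12.6728] v=[-2.9824 -0.9903 2.9727]
Step 5: x=[3.7943 8.0337 13.1719] v=[-3.2818 -0.2137 2.4956]
Step 6: x=[3.1762 8.1348 13.4889] v=[-3.0903 0.5053 1.5850]
Step 7: x=[2.7115 8.2991 13.5892] v=[-2.3234 0.8217 0.5017]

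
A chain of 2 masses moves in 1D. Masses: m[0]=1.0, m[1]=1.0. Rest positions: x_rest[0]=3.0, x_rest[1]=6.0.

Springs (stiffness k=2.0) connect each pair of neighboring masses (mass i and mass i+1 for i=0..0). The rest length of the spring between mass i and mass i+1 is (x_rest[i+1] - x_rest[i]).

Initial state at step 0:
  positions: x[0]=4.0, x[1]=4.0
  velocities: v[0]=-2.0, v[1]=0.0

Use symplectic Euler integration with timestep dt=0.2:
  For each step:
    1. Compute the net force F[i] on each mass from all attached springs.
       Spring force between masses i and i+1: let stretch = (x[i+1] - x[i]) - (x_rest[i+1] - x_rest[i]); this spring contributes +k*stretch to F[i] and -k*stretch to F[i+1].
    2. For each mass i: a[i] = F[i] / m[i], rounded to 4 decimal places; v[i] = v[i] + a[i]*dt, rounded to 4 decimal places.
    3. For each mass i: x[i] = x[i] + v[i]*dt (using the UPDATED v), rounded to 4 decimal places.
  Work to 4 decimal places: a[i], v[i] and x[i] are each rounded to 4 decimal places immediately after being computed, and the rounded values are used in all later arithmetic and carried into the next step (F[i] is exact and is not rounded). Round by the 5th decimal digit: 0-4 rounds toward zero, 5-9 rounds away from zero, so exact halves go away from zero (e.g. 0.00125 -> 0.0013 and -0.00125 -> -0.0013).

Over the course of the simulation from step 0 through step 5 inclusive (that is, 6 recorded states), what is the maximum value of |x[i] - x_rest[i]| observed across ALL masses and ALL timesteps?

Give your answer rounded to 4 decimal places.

Step 0: x=[4.0000 4.0000] v=[-2.0000 0.0000]
Step 1: x=[3.3600 4.2400] v=[-3.2000 1.2000]
Step 2: x=[2.5504 4.6496] v=[-4.0480 2.0480]
Step 3: x=[1.6687 5.1313] v=[-4.4083 2.4083]
Step 4: x=[0.8240 5.5760] v=[-4.2233 2.2233]
Step 5: x=[0.1195 5.8805] v=[-3.5225 1.5225]
Max displacement = 2.8805

Answer: 2.8805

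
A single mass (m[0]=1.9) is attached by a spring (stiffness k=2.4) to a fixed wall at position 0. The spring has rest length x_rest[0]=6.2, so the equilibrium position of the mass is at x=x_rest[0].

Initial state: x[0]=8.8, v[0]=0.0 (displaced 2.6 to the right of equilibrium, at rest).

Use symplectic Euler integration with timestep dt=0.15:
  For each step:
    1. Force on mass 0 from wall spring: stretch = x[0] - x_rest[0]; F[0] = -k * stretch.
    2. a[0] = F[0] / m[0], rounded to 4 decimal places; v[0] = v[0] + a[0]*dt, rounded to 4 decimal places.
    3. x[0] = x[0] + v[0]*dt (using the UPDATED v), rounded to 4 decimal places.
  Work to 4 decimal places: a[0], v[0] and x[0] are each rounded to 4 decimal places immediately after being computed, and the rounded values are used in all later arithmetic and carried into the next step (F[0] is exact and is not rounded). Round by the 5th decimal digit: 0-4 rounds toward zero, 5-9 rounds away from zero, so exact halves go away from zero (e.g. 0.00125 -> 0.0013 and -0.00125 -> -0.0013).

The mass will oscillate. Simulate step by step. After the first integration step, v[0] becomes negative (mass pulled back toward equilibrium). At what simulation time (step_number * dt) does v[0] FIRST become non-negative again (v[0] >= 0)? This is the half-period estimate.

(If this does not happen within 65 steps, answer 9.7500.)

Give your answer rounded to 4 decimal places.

Step 0: x=[8.8000] v=[0.0000]
Step 1: x=[8.7261] v=[-0.4926]
Step 2: x=[8.5804] v=[-0.9712]
Step 3: x=[8.3671] v=[-1.4222]
Step 4: x=[8.0922] v=[-1.8328]
Step 5: x=[7.7635] v=[-2.1913]
Step 6: x=[7.3904] v=[-2.4875]
Step 7: x=[6.9834] v=[-2.7131]
Step 8: x=[6.5542] v=[-2.8615]
Step 9: x=[6.1149] v=[-2.9286]
Step 10: x=[5.6780] v=[-2.9125]
Step 11: x=[5.2560] v=[-2.8136]
Step 12: x=[4.8608] v=[-2.6347]
Step 13: x=[4.5037] v=[-2.3810]
Step 14: x=[4.1948] v=[-2.0596]
Step 15: x=[3.9428] v=[-1.6797]
Step 16: x=[3.7550] v=[-1.2520]
Step 17: x=[3.6367] v=[-0.7887]
Step 18: x=[3.5913] v=[-0.3030]
Step 19: x=[3.6200] v=[0.1913]
First v>=0 after going negative at step 19, time=2.8500

Answer: 2.8500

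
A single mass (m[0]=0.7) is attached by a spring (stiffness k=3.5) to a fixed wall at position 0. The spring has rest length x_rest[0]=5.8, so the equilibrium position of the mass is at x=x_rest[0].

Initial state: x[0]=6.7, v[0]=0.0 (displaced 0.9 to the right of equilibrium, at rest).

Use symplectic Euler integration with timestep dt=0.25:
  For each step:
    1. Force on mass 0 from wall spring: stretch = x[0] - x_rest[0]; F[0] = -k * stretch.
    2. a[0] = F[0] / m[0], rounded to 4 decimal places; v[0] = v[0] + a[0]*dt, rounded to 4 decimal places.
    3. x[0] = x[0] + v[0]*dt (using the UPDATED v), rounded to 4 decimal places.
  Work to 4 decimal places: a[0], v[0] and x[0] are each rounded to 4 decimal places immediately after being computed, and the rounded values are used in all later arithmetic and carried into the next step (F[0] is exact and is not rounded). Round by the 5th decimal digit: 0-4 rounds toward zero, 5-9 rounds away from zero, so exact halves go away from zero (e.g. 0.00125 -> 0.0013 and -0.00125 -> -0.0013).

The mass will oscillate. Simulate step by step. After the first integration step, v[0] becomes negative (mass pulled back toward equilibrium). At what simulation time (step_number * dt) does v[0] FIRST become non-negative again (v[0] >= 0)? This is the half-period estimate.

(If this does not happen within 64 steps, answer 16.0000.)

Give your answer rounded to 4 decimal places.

Step 0: x=[6.7000] v=[0.0000]
Step 1: x=[6.4188] v=[-1.1250]
Step 2: x=[5.9442] v=[-1.8985]
Step 3: x=[5.4245] v=[-2.0788]
Step 4: x=[5.0222] v=[-1.6094]
Step 5: x=[4.8629] v=[-0.6372]
Step 6: x=[4.9965] v=[0.5342]
First v>=0 after going negative at step 6, time=1.5000

Answer: 1.5000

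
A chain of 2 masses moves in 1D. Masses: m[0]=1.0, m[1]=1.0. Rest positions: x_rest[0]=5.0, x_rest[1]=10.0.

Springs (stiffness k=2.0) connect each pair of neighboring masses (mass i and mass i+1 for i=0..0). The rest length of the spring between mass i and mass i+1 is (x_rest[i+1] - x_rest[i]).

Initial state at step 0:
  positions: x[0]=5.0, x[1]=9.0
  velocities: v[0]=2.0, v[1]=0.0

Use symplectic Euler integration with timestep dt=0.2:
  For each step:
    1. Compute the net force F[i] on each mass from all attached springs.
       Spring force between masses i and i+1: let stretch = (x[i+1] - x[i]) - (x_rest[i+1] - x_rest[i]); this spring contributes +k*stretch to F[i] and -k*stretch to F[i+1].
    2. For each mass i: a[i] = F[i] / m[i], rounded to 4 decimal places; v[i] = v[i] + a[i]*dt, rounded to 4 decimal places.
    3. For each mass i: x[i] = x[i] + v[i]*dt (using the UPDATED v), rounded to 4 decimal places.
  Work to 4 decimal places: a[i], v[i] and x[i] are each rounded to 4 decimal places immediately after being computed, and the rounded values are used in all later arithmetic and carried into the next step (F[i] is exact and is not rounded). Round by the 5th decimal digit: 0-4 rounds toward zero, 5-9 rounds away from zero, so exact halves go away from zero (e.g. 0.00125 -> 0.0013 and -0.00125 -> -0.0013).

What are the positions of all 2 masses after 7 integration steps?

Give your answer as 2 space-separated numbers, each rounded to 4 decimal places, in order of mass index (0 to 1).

Step 0: x=[5.0000 9.0000] v=[2.0000 0.0000]
Step 1: x=[5.3200 9.0800] v=[1.6000 0.4000]
Step 2: x=[5.5408 9.2592] v=[1.1040 0.8960]
Step 3: x=[5.6591 9.5409] v=[0.5914 1.4086]
Step 4: x=[5.6879 9.9121] v=[0.1441 1.8559]
Step 5: x=[5.6547 10.3453] v=[-0.1662 2.1662]
Step 6: x=[5.5967 10.8033] v=[-0.2900 2.2900]
Step 7: x=[5.5552 11.2448] v=[-0.2074 2.2074]

Answer: 5.5552 11.2448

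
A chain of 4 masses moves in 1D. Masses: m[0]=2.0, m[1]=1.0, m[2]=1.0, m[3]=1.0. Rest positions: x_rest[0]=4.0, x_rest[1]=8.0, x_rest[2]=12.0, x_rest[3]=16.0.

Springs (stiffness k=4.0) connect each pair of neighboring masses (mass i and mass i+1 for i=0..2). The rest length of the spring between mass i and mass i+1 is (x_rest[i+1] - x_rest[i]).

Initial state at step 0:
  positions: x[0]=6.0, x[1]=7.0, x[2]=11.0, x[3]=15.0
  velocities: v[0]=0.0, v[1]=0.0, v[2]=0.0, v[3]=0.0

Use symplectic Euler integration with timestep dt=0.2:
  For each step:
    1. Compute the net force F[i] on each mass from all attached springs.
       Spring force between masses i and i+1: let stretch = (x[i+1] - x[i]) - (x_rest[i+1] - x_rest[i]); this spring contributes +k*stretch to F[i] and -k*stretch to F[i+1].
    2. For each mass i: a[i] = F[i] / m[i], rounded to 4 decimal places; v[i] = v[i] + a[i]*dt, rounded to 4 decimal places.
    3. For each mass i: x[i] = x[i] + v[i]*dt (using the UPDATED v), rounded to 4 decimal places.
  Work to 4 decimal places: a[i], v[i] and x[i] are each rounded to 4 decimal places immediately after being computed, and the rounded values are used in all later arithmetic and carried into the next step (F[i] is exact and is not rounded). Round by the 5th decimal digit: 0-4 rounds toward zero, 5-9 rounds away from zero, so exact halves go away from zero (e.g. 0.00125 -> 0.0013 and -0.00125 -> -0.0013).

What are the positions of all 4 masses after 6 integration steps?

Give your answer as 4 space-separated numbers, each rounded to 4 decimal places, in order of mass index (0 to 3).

Answer: 3.6458 9.0696 13.0202 15.6184

Derivation:
Step 0: x=[6.0000 7.0000 11.0000 15.0000] v=[0.0000 0.0000 0.0000 0.0000]
Step 1: x=[5.7600 7.4800 11.0000 15.0000] v=[-1.2000 2.4000 0.0000 0.0000]
Step 2: x=[5.3376 8.2480 11.0768 15.0000] v=[-2.1120 3.8400 0.3840 0.0000]
Step 3: x=[4.8280 9.0029 11.3287 15.0123] v=[-2.5478 3.7747 1.2595 0.0614]
Step 4: x=[4.3324 9.4620 11.7978 15.0752] v=[-2.4778 2.2954 2.3457 0.3145]
Step 5: x=[3.9272 9.4741 12.4176 15.2537] v=[-2.0260 0.0604 3.0990 0.8926]
Step 6: x=[3.6458 9.0696 13.0202 15.6184] v=[-1.4072 -2.0223 3.0131 1.8237]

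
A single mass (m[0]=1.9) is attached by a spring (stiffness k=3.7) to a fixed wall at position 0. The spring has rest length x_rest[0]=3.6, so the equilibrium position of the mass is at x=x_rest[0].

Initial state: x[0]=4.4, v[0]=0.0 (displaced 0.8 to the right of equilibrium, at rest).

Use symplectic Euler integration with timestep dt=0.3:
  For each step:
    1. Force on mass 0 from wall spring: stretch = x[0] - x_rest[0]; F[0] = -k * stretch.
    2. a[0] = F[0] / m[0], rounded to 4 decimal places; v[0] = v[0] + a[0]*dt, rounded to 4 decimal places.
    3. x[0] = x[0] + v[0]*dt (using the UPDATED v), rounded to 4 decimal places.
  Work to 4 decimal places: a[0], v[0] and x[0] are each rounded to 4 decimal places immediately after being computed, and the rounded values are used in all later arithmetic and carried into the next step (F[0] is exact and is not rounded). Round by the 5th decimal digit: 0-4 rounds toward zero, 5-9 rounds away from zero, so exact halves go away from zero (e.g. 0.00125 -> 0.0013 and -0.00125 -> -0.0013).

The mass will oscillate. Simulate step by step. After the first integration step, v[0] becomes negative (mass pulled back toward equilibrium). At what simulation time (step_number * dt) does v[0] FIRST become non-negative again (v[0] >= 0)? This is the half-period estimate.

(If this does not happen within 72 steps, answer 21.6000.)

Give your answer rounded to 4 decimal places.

Step 0: x=[4.4000] v=[0.0000]
Step 1: x=[4.2598] v=[-0.4674]
Step 2: x=[4.0039] v=[-0.8529]
Step 3: x=[3.6772] v=[-1.0889]
Step 4: x=[3.3370] v=[-1.1340]
Step 5: x=[3.0429] v=[-0.9803]
Step 6: x=[2.8465] v=[-0.6548]
Step 7: x=[2.7821] v=[-0.2146]
Step 8: x=[2.8611] v=[0.2632]
First v>=0 after going negative at step 8, time=2.4000

Answer: 2.4000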